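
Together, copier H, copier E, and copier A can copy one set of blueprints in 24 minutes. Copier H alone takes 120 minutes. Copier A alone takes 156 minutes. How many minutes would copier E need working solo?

Combined rate is 1/24 per minute.
Known contribution: 1/120 + 1/156 = (13 + 10)/1560 = 23/1560 per minute.
So copier E's rate is 1/24 − 23/1560 = 7/260, meaning 260/7 minutes alone.

260/7 minutes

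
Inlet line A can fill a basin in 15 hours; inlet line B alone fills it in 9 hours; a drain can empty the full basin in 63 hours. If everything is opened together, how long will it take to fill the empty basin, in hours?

Net rate = 1/15 + 1/9 − 1/63 = (21 + 35 − 5)/315 = 51/315 = 17/105 per hour.
Filling time = 1 ÷ (17/105) = 105/17 hours.

105/17 hours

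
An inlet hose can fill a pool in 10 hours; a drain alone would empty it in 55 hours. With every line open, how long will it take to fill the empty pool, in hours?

Net rate = 1/10 − 1/55 = (11 − 2)/110 = 9/110 per hour.
Filling time = 1 ÷ (9/110) = 110/9 hours.

110/9 hours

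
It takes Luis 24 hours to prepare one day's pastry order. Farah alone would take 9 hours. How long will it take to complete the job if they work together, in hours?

Combined rate: 1/24 + 1/9 = (3 + 8)/72 = 11/72 per hour.
Time = 1 ÷ (11/72) = 72/11 hours.

72/11 hours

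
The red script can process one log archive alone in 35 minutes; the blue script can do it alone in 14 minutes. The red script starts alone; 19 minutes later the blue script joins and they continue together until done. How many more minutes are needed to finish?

32/7 minutes

In 19 minutes the red script does 19/35 of the job, leaving 16/35.
The red script and the blue script together work at 1/10 per minute, so finishing takes 16/35 ÷ 1/10 = 32/7 minutes.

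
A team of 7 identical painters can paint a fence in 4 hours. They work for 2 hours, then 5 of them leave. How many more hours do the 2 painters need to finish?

One painter does 1/28 of the job per hour.
After 2 hours with 7 painters, 1/2 is done (1/2 left).
With 2 painters the rate is 2/28 = 1/14, so the rest takes 1/2 ÷ 1/14 = 7 hours.

7 hours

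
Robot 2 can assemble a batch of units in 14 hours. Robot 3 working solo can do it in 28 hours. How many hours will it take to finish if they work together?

28/3 hours

Combined rate: 1/14 + 1/28 = (2 + 1)/28 = 3/28 per hour.
Time = 1 ÷ (3/28) = 28/3 hours.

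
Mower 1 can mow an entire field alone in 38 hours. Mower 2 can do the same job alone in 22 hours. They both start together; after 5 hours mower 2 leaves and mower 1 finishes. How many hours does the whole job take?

In the first 5 hours the combined rate is 15/209, so 75/209 of the job is done, leaving 134/209.
After mower 2 leaves the rate is 1/38 per hour; the remaining 134/209 takes 268/11 hours.
Total = 5 + 268/11 = 323/11 hours.

323/11 hours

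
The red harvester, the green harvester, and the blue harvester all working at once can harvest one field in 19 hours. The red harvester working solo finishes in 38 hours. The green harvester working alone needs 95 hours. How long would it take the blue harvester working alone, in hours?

190/3 hours

Combined rate is 1/19 per hour.
Known contribution: 1/38 + 1/95 = (5 + 2)/190 = 7/190 per hour.
So the blue harvester's rate is 1/19 − 7/190 = 3/190, meaning 190/3 hours alone.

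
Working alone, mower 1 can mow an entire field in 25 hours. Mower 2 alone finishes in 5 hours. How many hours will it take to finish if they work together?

25/6 hours

With two workers the combined time is the product over the sum: 25·5/(25+5) = 125/30 = 25/6 hours.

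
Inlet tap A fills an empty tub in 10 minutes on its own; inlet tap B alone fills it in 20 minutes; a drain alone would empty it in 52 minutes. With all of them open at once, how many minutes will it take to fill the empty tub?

Net rate = 1/10 + 1/20 − 1/52 = (26 + 13 − 5)/260 = 34/260 = 17/130 per minute.
Filling time = 1 ÷ (17/130) = 130/17 minutes.

130/17 minutes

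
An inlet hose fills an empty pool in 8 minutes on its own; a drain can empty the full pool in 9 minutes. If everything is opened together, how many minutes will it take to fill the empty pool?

Net rate = 1/8 − 1/9 = (9 − 8)/72 = 1/72 per minute.
Filling time = 1 ÷ (1/72) = 72 minutes.

72 minutes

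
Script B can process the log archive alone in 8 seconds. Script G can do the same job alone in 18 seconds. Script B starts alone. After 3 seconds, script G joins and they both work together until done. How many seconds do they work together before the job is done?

45/13 seconds

In the first 3 seconds script B alone does 3/8 of the job, leaving 5/8.
Once everyone is working, combined rate: 1/8 + 1/18 = (9 + 4)/72 = 13/72 per second.
Remaining 5/8 at 13/72 per second takes 45/13 seconds.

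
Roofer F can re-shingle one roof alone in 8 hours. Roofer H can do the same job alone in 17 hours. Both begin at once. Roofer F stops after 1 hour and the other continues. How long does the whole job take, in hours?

In the first 1 hour the combined rate is 25/136, so 25/136 of the job is done, leaving 111/136.
After roofer F leaves the rate is 1/17 per hour; the remaining 111/136 takes 111/8 hours.
Total = 1 + 111/8 = 119/8 hours.

119/8 hours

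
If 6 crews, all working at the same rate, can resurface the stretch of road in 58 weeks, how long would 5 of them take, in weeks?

348/5 weeks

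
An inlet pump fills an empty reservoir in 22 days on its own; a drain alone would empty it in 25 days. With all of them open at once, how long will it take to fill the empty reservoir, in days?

550/3 days

Net rate = 1/22 − 1/25 = (25 − 22)/550 = 3/550 per day.
Filling time = 1 ÷ (3/550) = 550/3 days.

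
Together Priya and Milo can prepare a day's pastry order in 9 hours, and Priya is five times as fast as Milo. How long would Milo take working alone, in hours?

54 hours

Let Milo's rate be r; then Priya's rate is 5r, so together (5 + 1)r = 6r = 1/9.
Thus r = 1/54 per hour.
Milo alone: 54 hours; Priya alone: 54/5 hours.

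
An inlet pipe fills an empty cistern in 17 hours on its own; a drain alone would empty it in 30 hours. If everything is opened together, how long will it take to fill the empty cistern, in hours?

Net rate = 1/17 − 1/30 = (30 − 17)/510 = 13/510 per hour.
Filling time = 1 ÷ (13/510) = 510/13 hours.

510/13 hours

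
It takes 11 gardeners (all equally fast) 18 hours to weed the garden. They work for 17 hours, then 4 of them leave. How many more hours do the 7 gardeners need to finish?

11/7 hours

One gardener does 1/198 of the job per hour.
After 17 hours with 11 gardeners, 17/18 is done (1/18 left).
With 7 gardeners the rate is 7/198, so the rest takes 1/18 ÷ 7/198 = 11/7 hours.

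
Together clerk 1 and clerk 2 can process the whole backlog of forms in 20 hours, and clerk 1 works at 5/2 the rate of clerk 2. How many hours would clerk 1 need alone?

28 hours

Let clerk 2's rate be r; then clerk 1's rate is (5/2)r, so together (5/2 + 1)r = (7/2)r = 1/20.
Thus r = 1/70 per hour.
Clerk 2 alone: 70 hours; clerk 1 alone: 28 hours.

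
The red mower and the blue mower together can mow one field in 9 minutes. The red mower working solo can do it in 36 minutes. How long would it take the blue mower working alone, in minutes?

Combined rate is 1/9 per minute.
Known contribution: 1/36 per minute.
So the blue mower's rate is 1/9 − 1/36 = 1/12, meaning 12 minutes alone.

12 minutes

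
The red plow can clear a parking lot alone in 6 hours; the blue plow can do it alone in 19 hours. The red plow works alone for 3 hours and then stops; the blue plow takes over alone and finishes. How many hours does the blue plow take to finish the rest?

19/2 hours

In 3 hours the red plow does 3/6 = 1/2 of the job, leaving 1/2.
The blue plow works at 1/19 per hour, so finishing takes 1/2 ÷ 1/19 = 19/2 hours.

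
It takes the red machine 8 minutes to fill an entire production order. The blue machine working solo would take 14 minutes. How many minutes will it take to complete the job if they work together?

Combined rate: 1/8 + 1/14 = (7 + 4)/56 = 11/56 per minute.
Time = 1 ÷ (11/56) = 56/11 minutes.

56/11 minutes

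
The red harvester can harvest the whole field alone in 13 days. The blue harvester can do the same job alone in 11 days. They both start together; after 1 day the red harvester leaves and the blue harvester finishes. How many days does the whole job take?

132/13 days

In the first 1 day the combined rate is 24/143, so 24/143 of the job is done, leaving 119/143.
After the red harvester leaves the rate is 1/11 per day; the remaining 119/143 takes 119/13 days.
Total = 1 + 119/13 = 132/13 days.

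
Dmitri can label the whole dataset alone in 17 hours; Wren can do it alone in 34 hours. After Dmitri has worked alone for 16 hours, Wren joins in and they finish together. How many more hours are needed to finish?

In 16 hours Dmitri does 16/17 of the job, leaving 1/17.
Dmitri and Wren together work at 3/34 per hour, so finishing takes 1/17 ÷ 3/34 = 2/3 hours.

2/3 hours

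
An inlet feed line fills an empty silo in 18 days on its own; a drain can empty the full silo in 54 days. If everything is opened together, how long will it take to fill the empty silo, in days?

27 days

Net rate = 1/18 − 1/54 = (3 − 1)/54 = 2/54 = 1/27 per day.
Filling time = 1 ÷ (1/27) = 27 days.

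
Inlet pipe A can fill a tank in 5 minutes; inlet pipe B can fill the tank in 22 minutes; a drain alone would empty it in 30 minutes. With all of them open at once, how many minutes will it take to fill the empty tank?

33/7 minutes

Net rate = 1/5 + 1/22 − 1/30 = (66 + 15 − 11)/330 = 70/330 = 7/33 per minute.
Filling time = 1 ÷ (7/33) = 33/7 minutes.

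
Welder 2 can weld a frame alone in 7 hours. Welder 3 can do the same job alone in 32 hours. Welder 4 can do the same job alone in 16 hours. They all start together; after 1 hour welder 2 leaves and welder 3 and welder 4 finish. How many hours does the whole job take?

64/7 hours

In the first 1 hour the combined rate is 53/224, so 53/224 of the job is done, leaving 171/224.
After welder 2 leaves the rate is 3/32 per hour; the remaining 171/224 takes 57/7 hours.
Total = 1 + 57/7 = 64/7 hours.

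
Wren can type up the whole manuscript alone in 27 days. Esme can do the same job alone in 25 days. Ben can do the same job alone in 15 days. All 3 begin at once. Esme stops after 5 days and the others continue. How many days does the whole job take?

In the first 5 days the combined rate is 97/675, so 97/135 of the job is done, leaving 38/135.
After Esme leaves the rate is 14/135 per day; the remaining 38/135 takes 19/7 days.
Total = 5 + 19/7 = 54/7 days.

54/7 days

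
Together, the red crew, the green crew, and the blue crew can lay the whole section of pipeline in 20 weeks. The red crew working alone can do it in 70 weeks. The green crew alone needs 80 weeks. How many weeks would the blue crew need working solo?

560/13 weeks

Combined rate is 1/20 per week.
Known contribution: 1/70 + 1/80 = (8 + 7)/560 = 15/560 = 3/112 per week.
So the blue crew's rate is 1/20 − 3/112 = 13/560, meaning 560/13 weeks alone.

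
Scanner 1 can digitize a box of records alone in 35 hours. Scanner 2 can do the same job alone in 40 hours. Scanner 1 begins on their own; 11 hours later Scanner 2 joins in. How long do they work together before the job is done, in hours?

In the first 11 hours Scanner 1 alone does 11/35 of the job, leaving 24/35.
Once everyone is working, combined rate: 1/35 + 1/40 = (8 + 7)/280 = 15/280 = 3/56 per hour.
Remaining 24/35 at 3/56 per hour takes 64/5 hours.

64/5 hours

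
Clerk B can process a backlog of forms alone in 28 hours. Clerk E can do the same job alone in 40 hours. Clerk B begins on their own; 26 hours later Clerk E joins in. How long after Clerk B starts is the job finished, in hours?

In the first 26 hours Clerk B alone does 26/28 = 13/14 of the job, leaving 1/14.
Once everyone is working, combined rate: 1/28 + 1/40 = (10 + 7)/280 = 17/280 per hour.
Remaining 1/14 at 17/280 per hour takes 20/17 hours.
Total from the start = 26 + 20/17 = 462/17 hours.

462/17 hours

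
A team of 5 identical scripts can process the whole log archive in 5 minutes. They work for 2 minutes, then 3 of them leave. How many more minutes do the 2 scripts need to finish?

One script does 1/25 of the job per minute.
After 2 minutes with 5 scripts, 2/5 is done (3/5 left).
With 2 scripts the rate is 2/25, so the rest takes 3/5 ÷ 2/25 = 15/2 minutes.

15/2 minutes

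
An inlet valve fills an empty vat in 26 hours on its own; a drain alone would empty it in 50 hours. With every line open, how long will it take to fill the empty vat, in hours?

325/6 hours

Net rate = 1/26 − 1/50 = (25 − 13)/650 = 12/650 = 6/325 per hour.
Filling time = 1 ÷ (6/325) = 325/6 hours.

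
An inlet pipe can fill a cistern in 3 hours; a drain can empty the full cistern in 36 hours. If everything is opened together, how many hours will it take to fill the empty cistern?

36/11 hours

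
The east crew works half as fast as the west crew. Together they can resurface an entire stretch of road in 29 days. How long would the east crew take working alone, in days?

87 days

Let the west crew's rate be r; then the east crew's rate is (1/2)r, so together (1/2 + 1)r = (3/2)r = 1/29.
Thus r = 2/87 per day.
The west crew alone: 87/2 days; the east crew alone: 87 days.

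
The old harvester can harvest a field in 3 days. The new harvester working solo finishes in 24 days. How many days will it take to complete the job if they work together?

8/3 days

Combined rate: 1/3 + 1/24 = (8 + 1)/24 = 9/24 = 3/8 per day.
Time = 1 ÷ (3/8) = 8/3 days.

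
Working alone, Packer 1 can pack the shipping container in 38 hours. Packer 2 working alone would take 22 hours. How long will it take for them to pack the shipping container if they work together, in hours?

209/15 hours

With two workers the combined time is the product over the sum: 38·22/(38+22) = 836/60 = 209/15 hours.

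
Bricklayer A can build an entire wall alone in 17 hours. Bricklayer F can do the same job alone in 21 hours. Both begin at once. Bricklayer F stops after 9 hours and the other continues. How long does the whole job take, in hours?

In the first 9 hours the combined rate is 38/357, so 114/119 of the job is done, leaving 5/119.
After bricklayer F leaves the rate is 1/17 per hour; the remaining 5/119 takes 5/7 hours.
Total = 9 + 5/7 = 68/7 hours.

68/7 hours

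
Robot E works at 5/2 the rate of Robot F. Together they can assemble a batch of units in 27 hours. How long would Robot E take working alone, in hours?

189/5 hours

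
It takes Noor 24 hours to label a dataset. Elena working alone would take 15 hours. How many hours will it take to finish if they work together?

With two workers the combined time is the product over the sum: 24·15/(24+15) = 360/39 = 120/13 hours.

120/13 hours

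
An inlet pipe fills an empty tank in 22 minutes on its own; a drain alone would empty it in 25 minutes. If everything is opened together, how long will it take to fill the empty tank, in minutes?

Net rate = 1/22 − 1/25 = (25 − 22)/550 = 3/550 per minute.
Filling time = 1 ÷ (3/550) = 550/3 minutes.

550/3 minutes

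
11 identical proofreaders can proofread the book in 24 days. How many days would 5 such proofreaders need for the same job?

264/5 days

Total work is 11·24 = 264 proofreader-days.
With 5 proofreaders: 264/5 days.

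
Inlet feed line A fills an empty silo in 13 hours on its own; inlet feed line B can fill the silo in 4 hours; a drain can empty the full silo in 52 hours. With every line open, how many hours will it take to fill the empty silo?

13/4 hours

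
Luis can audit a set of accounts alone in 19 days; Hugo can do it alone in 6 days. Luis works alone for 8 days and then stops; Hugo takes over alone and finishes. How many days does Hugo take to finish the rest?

66/19 days

In 8 days Luis does 8/19 of the job, leaving 11/19.
Hugo works at 1/6 per day, so finishing takes 11/19 ÷ 1/6 = 66/19 days.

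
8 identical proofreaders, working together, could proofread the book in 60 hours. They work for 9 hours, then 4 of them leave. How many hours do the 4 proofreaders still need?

One proofreader does 1/480 of the job per hour.
After 9 hours with 8 proofreaders, 3/20 is done (17/20 left).
With 4 proofreaders the rate is 4/480 = 1/120, so the rest takes 17/20 ÷ 1/120 = 102 hours.

102 hours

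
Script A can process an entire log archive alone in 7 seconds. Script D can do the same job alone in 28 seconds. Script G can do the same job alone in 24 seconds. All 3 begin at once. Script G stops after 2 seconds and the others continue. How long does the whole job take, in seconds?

77/15 seconds

In the first 2 seconds the combined rate is 37/168, so 37/84 of the job is done, leaving 47/84.
After script G leaves the rate is 5/28 per second; the remaining 47/84 takes 47/15 seconds.
Total = 2 + 47/15 = 77/15 seconds.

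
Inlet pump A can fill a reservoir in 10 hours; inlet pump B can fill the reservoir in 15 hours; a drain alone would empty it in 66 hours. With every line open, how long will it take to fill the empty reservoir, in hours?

Net rate = 1/10 + 1/15 − 1/66 = (33 + 22 − 5)/330 = 50/330 = 5/33 per hour.
Filling time = 1 ÷ (5/33) = 33/5 hours.

33/5 hours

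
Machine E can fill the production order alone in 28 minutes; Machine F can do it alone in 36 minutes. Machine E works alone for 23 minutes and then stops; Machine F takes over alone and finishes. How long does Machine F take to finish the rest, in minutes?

45/7 minutes

In 23 minutes Machine E does 23/28 of the job, leaving 5/28.
Machine F works at 1/36 per minute, so finishing takes 5/28 ÷ 1/36 = 45/7 minutes.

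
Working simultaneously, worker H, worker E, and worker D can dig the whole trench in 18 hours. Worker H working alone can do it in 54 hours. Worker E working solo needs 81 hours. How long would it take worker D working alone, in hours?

Combined rate is 1/18 per hour.
Known contribution: 1/54 + 1/81 = (3 + 2)/162 = 5/162 per hour.
So worker D's rate is 1/18 − 5/162 = 2/81, meaning 81/2 hours alone.

81/2 hours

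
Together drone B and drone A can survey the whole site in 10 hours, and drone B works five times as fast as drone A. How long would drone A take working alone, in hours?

Let drone A's rate be r; then drone B's rate is 5r, so together (5 + 1)r = 6r = 1/10.
Thus r = 1/60 per hour.
Drone A alone: 60 hours; drone B alone: 12 hours.

60 hours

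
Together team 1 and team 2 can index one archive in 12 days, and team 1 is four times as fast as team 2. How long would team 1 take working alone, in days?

15 days

Let team 2's rate be r; then team 1's rate is 4r, so together (4 + 1)r = 5r = 1/12.
Thus r = 1/60 per day.
Team 2 alone: 60 days; team 1 alone: 15 days.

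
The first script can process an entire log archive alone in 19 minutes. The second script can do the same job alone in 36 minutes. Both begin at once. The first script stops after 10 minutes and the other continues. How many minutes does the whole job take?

324/19 minutes

In the first 10 minutes the combined rate is 55/684, so 275/342 of the job is done, leaving 67/342.
After the first script leaves the rate is 1/36 per minute; the remaining 67/342 takes 134/19 minutes.
Total = 10 + 134/19 = 324/19 minutes.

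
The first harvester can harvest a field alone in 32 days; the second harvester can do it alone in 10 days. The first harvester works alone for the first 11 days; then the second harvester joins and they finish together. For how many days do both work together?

In 11 days the first harvester does 11/32 of the job, leaving 21/32.
The first harvester and the second harvester together work at 21/160 per day, so finishing takes 21/32 ÷ 21/160 = 5 days.

5 days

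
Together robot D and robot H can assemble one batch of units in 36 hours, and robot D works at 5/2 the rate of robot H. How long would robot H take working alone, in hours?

126 hours

Let robot H's rate be r; then robot D's rate is (5/2)r, so together (5/2 + 1)r = (7/2)r = 1/36.
Thus r = 1/126 per hour.
Robot H alone: 126 hours; robot D alone: 252/5 hours.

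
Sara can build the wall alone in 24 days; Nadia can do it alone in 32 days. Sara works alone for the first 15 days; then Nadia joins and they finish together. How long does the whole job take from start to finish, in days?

In 15 days Sara does 15/24 = 5/8 of the job, leaving 3/8.
Sara and Nadia together work at 7/96 per day, so finishing takes 3/8 ÷ 7/96 = 36/7 days.
Total time = 15 + 36/7 = 141/7 days.

141/7 days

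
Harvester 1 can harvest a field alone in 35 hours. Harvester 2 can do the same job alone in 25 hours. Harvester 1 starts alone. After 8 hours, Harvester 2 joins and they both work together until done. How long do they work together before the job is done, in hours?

45/4 hours

In the first 8 hours Harvester 1 alone does 8/35 of the job, leaving 27/35.
Once everyone is working, combined rate: 1/35 + 1/25 = (5 + 7)/175 = 12/175 per hour.
Remaining 27/35 at 12/175 per hour takes 45/4 hours.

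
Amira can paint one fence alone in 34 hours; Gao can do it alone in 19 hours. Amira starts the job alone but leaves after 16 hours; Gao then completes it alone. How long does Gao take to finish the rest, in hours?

In 16 hours Amira does 16/34 = 8/17 of the job, leaving 9/17.
Gao works at 1/19 per hour, so finishing takes 9/17 ÷ 1/19 = 171/17 hours.

171/17 hours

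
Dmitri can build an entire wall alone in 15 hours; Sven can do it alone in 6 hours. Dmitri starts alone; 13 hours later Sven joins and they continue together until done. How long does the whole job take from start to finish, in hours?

In 13 hours Dmitri does 13/15 of the job, leaving 2/15.
Dmitri and Sven together work at 7/30 per hour, so finishing takes 2/15 ÷ 7/30 = 4/7 hours.
Total time = 13 + 4/7 = 95/7 hours.

95/7 hours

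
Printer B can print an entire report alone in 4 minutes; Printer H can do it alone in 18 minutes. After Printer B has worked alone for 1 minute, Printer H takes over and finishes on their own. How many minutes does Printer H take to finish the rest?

In 1 minute Printer B does 1/4 of the job, leaving 3/4.
Printer H works at 1/18 per minute, so finishing takes 3/4 ÷ 1/18 = 27/2 minutes.

27/2 minutes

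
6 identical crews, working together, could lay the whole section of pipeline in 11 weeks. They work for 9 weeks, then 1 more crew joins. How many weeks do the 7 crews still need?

One crew does 1/66 of the job per week.
After 9 weeks with 6 crews, 9/11 is done (2/11 left).
With 7 crews the rate is 7/66, so the rest takes 2/11 ÷ 7/66 = 12/7 weeks.

12/7 weeks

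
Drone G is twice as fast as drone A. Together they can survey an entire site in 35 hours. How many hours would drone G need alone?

105/2 hours

Let drone A's rate be r; then drone G's rate is 2r, so together (2 + 1)r = 3r = 1/35.
Thus r = 1/105 per hour.
Drone A alone: 105 hours; drone G alone: 105/2 hours.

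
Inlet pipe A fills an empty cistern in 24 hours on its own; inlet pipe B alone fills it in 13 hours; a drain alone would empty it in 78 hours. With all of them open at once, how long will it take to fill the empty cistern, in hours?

104/11 hours

Net rate = 1/24 + 1/13 − 1/78 = (13 + 24 − 4)/312 = 33/312 = 11/104 per hour.
Filling time = 1 ÷ (11/104) = 104/11 hours.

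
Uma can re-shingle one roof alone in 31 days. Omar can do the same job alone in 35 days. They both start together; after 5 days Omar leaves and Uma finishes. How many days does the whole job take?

186/7 days

In the first 5 days the combined rate is 66/1085, so 66/217 of the job is done, leaving 151/217.
After Omar leaves the rate is 1/31 per day; the remaining 151/217 takes 151/7 days.
Total = 5 + 151/7 = 186/7 days.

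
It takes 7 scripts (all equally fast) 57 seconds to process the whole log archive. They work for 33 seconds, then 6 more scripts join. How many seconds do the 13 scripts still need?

168/13 seconds

One script does 1/399 of the job per second.
After 33 seconds with 7 scripts, 11/19 is done (8/19 left).
With 13 scripts the rate is 13/399, so the rest takes 8/19 ÷ 13/399 = 168/13 seconds.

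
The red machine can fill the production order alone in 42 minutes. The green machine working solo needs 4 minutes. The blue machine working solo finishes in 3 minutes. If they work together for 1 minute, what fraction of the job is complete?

Combined rate: 1/42 + 1/4 + 1/3 = (2 + 21 + 28)/84 = 51/84 = 17/28 per minute.
In 1 minute they complete 1·17/28 = 17/28 of the job.

17/28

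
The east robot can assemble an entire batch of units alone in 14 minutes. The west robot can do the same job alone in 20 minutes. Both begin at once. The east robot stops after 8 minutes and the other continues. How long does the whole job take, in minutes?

60/7 minutes

In the first 8 minutes the combined rate is 17/140, so 34/35 of the job is done, leaving 1/35.
After the east robot leaves the rate is 1/20 per minute; the remaining 1/35 takes 4/7 minutes.
Total = 8 + 4/7 = 60/7 minutes.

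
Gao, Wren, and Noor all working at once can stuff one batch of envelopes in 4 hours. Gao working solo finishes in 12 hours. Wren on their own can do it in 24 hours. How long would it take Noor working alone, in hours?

Combined rate is 1/4 per hour.
Known contribution: 1/12 + 1/24 = (2 + 1)/24 = 3/24 = 1/8 per hour.
So Noor's rate is 1/4 − 1/8 = 1/8, meaning 8 hours alone.

8 hours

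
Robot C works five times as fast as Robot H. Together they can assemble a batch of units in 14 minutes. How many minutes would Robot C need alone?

84/5 minutes

Let Robot H's rate be r; then Robot C's rate is 5r, so together (5 + 1)r = 6r = 1/14.
Thus r = 1/84 per minute.
Robot H alone: 84 minutes; Robot C alone: 84/5 minutes.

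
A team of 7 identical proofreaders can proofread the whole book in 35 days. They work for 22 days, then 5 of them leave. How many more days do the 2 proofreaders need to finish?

91/2 days

One proofreader does 1/245 of the job per day.
After 22 days with 7 proofreaders, 22/35 is done (13/35 left).
With 2 proofreaders the rate is 2/245, so the rest takes 13/35 ÷ 2/245 = 91/2 days.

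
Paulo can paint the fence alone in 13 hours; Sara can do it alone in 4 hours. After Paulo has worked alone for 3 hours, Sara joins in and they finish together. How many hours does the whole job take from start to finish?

In 3 hours Paulo does 3/13 of the job, leaving 10/13.
Paulo and Sara together work at 17/52 per hour, so finishing takes 10/13 ÷ 17/52 = 40/17 hours.
Total time = 3 + 40/17 = 91/17 hours.

91/17 hours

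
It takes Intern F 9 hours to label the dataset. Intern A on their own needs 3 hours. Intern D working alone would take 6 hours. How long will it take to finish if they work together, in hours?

18/11 hours

Combined rate: 1/9 + 1/3 + 1/6 = (2 + 6 + 3)/18 = 11/18 per hour.
Time = 1 ÷ (11/18) = 18/11 hours.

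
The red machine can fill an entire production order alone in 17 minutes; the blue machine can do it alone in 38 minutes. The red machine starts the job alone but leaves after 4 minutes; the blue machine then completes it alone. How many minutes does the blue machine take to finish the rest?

494/17 minutes

In 4 minutes the red machine does 4/17 of the job, leaving 13/17.
The blue machine works at 1/38 per minute, so finishing takes 13/17 ÷ 1/38 = 494/17 minutes.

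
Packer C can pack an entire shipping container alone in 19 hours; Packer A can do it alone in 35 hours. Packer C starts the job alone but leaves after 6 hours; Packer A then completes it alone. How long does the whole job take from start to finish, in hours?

In 6 hours Packer C does 6/19 of the job, leaving 13/19.
Packer A works at 1/35 per hour, so finishing takes 13/19 ÷ 1/35 = 455/19 hours.
Total time = 6 + 455/19 = 569/19 hours.

569/19 hours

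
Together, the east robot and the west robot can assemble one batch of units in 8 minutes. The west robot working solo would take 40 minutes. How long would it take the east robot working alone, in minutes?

Combined rate is 1/8 per minute.
Known contribution: 1/40 per minute.
So the east robot's rate is 1/8 − 1/40 = 1/10, meaning 10 minutes alone.

10 minutes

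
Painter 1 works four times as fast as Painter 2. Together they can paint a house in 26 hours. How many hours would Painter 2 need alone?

Let Painter 2's rate be r; then Painter 1's rate is 4r, so together (4 + 1)r = 5r = 1/26.
Thus r = 1/130 per hour.
Painter 2 alone: 130 hours; Painter 1 alone: 65/2 hours.

130 hours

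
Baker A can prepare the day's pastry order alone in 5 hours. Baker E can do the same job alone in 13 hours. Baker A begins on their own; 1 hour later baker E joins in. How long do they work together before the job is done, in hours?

26/9 hours

In the first 1 hour baker A alone does 1/5 of the job, leaving 4/5.
Once everyone is working, combined rate: 1/5 + 1/13 = (13 + 5)/65 = 18/65 per hour.
Remaining 4/5 at 18/65 per hour takes 26/9 hours.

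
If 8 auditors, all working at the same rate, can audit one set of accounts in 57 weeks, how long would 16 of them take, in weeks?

Total work is 8·57 = 456 auditor-weeks.
With 16 auditors: 456/16 = 57/2 weeks.

57/2 weeks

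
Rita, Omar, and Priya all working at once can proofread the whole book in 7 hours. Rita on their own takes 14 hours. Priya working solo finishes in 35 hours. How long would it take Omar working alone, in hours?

70/3 hours

Combined rate is 1/7 per hour.
Known contribution: 1/14 + 1/35 = (5 + 2)/70 = 7/70 = 1/10 per hour.
So Omar's rate is 1/7 − 1/10 = 3/70, meaning 70/3 hours alone.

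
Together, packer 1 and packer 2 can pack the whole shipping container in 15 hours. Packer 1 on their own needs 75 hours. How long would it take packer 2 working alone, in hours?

75/4 hours

Combined rate is 1/15 per hour.
Known contribution: 1/75 per hour.
So packer 2's rate is 1/15 − 1/75 = 4/75, meaning 75/4 hours alone.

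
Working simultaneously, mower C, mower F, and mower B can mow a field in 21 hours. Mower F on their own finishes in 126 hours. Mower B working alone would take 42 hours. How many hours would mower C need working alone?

Combined rate is 1/21 per hour.
Known contribution: 1/126 + 1/42 = (1 + 3)/126 = 4/126 = 2/63 per hour.
So mower C's rate is 1/21 − 2/63 = 1/63, meaning 63 hours alone.

63 hours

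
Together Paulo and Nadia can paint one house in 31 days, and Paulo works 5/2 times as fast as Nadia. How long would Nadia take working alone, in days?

217/2 days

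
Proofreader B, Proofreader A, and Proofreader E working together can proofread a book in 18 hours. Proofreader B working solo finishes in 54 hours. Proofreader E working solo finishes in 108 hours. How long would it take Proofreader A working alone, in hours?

36 hours

Combined rate is 1/18 per hour.
Known contribution: 1/54 + 1/108 = (2 + 1)/108 = 3/108 = 1/36 per hour.
So Proofreader A's rate is 1/18 − 1/36 = 1/36, meaning 36 hours alone.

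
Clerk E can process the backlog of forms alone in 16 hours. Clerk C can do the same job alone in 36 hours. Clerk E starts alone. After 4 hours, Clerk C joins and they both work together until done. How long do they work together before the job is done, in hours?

In the first 4 hours Clerk E alone does 4/16 = 1/4 of the job, leaving 3/4.
Once everyone is working, combined rate: 1/16 + 1/36 = (9 + 4)/144 = 13/144 per hour.
Remaining 3/4 at 13/144 per hour takes 108/13 hours.

108/13 hours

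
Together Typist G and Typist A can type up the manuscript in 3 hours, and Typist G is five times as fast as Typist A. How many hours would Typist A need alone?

18 hours

Let Typist A's rate be r; then Typist G's rate is 5r, so together (5 + 1)r = 6r = 1/3.
Thus r = 1/18 per hour.
Typist A alone: 18 hours; Typist G alone: 18/5 hours.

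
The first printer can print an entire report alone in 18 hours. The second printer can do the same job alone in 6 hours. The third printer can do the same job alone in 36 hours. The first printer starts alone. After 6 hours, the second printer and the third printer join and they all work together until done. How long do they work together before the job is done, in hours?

8/3 hours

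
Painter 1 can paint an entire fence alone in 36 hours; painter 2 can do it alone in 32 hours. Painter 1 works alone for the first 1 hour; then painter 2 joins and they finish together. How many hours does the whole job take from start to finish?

297/17 hours

In 1 hour painter 1 does 1/36 of the job, leaving 35/36.
Painter 1 and painter 2 together work at 17/288 per hour, so finishing takes 35/36 ÷ 17/288 = 280/17 hours.
Total time = 1 + 280/17 = 297/17 hours.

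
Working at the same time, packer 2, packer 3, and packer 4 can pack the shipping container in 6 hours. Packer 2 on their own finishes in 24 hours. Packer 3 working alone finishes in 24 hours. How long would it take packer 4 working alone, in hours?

Combined rate is 1/6 per hour.
Known contribution: 1/24 + 1/24 = (1 + 1)/24 = 2/24 = 1/12 per hour.
So packer 4's rate is 1/6 − 1/12 = 1/12, meaning 12 hours alone.

12 hours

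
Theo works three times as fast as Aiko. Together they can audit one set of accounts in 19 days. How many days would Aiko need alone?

Let Aiko's rate be r; then Theo's rate is 3r, so together (3 + 1)r = 4r = 1/19.
Thus r = 1/76 per day.
Aiko alone: 76 days; Theo alone: 76/3 days.

76 days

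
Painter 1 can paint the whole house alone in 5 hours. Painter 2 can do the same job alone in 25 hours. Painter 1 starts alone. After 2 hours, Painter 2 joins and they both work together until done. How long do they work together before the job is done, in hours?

5/2 hours

In the first 2 hours Painter 1 alone does 2/5 of the job, leaving 3/5.
Once everyone is working, combined rate: 1/5 + 1/25 = (5 + 1)/25 = 6/25 per hour.
Remaining 3/5 at 6/25 per hour takes 5/2 hours.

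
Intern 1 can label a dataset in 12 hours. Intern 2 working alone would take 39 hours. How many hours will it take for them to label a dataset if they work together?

With two workers the combined time is the product over the sum: 12·39/(12+39) = 468/51 = 156/17 hours.

156/17 hours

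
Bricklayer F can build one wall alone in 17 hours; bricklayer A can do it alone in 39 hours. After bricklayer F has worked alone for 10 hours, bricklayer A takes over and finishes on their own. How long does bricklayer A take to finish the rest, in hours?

In 10 hours bricklayer F does 10/17 of the job, leaving 7/17.
Bricklayer A works at 1/39 per hour, so finishing takes 7/17 ÷ 1/39 = 273/17 hours.

273/17 hours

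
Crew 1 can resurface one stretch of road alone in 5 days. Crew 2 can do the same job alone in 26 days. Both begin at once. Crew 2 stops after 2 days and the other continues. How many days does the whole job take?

In the first 2 days the combined rate is 31/130, so 31/65 of the job is done, leaving 34/65.
After crew 2 leaves the rate is 1/5 per day; the remaining 34/65 takes 34/13 days.
Total = 2 + 34/13 = 60/13 days.

60/13 days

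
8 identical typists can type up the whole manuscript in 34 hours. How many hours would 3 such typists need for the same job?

272/3 hours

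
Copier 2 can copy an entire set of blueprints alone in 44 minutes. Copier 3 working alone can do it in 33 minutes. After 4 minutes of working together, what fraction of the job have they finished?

7/33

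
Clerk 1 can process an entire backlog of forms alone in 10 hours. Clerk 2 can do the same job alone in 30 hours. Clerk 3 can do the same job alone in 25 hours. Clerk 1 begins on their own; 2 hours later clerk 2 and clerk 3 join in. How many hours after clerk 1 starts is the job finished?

In the first 2 hours clerk 1 alone does 2/10 = 1/5 of the job, leaving 4/5.
Once everyone is working, combined rate: 1/10 + 1/30 + 1/25 = (15 + 5 + 6)/150 = 26/150 = 13/75 per hour.
Remaining 4/5 at 13/75 per hour takes 60/13 hours.
Total from the start = 2 + 60/13 = 86/13 hours.

86/13 hours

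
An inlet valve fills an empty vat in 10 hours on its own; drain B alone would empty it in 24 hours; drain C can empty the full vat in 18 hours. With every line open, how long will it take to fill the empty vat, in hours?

360 hours

Net rate = 1/10 − 1/24 − 1/18 = (36 − 15 − 20)/360 = 1/360 per hour.
Filling time = 1 ÷ (1/360) = 360 hours.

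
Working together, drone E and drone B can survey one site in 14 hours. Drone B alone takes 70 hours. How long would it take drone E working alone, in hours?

Combined rate is 1/14 per hour.
Known contribution: 1/70 per hour.
So drone E's rate is 1/14 − 1/70 = 2/35, meaning 35/2 hours alone.

35/2 hours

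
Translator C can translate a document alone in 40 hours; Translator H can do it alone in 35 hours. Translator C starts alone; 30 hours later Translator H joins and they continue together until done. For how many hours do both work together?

In 30 hours Translator C does 30/40 = 3/4 of the job, leaving 1/4.
Translator C and Translator H together work at 3/56 per hour, so finishing takes 1/4 ÷ 3/56 = 14/3 hours.

14/3 hours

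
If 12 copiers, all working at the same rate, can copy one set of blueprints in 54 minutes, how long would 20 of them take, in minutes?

162/5 minutes

Total work is 12·54 = 648 copier-minutes.
With 20 copiers: 648/20 = 162/5 minutes.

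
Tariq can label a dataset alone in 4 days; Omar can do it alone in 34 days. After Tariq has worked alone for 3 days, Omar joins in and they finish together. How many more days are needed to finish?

In 3 days Tariq does 3/4 of the job, leaving 1/4.
Tariq and Omar together work at 19/68 per day, so finishing takes 1/4 ÷ 19/68 = 17/19 days.

17/19 days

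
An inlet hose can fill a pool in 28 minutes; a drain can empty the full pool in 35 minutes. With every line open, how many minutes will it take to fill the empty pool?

140 minutes

Net rate = 1/28 − 1/35 = (5 − 4)/140 = 1/140 per minute.
Filling time = 1 ÷ (1/140) = 140 minutes.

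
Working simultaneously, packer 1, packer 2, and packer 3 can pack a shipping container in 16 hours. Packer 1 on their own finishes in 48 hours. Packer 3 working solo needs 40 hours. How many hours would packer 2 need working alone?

60 hours

Combined rate is 1/16 per hour.
Known contribution: 1/48 + 1/40 = (5 + 6)/240 = 11/240 per hour.
So packer 2's rate is 1/16 − 11/240 = 1/60, meaning 60 hours alone.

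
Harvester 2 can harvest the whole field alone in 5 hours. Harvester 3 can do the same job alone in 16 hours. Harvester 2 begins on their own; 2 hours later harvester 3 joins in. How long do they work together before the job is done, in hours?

In the first 2 hours harvester 2 alone does 2/5 of the job, leaving 3/5.
Once everyone is working, combined rate: 1/5 + 1/16 = (16 + 5)/80 = 21/80 per hour.
Remaining 3/5 at 21/80 per hour takes 16/7 hours.

16/7 hours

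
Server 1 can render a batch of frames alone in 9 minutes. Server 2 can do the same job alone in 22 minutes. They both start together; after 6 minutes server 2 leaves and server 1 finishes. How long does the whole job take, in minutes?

72/11 minutes

In the first 6 minutes the combined rate is 31/198, so 31/33 of the job is done, leaving 2/33.
After server 2 leaves the rate is 1/9 per minute; the remaining 2/33 takes 6/11 minutes.
Total = 6 + 6/11 = 72/11 minutes.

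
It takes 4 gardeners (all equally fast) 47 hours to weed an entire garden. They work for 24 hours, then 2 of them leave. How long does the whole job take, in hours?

One gardener does 1/188 of the job per hour.
After 24 hours with 4 gardeners, 24/47 is done (23/47 left).
With 2 gardeners the rate is 2/188 = 1/94, so the rest takes 23/47 ÷ 1/94 = 46 hours.
Total = 24 + 46 = 70 hours.

70 hours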